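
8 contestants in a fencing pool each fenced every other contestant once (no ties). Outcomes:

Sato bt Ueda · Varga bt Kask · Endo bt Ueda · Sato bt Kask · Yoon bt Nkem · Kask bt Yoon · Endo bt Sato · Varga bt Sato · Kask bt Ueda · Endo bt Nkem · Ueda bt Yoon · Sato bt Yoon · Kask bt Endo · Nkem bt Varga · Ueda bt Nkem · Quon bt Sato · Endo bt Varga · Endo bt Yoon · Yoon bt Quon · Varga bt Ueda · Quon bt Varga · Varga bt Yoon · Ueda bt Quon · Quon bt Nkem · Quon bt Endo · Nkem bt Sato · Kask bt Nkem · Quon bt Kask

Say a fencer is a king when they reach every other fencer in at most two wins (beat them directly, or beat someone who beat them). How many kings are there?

Quon reaches everyone (king).
Kask reaches everyone (king).
Sato cannot reach Varga in two steps.
Yoon cannot reach Ueda in two steps.
Ueda reaches everyone (king).
Nkem cannot reach Quon, Endo in two steps.
Varga reaches everyone (king).
Endo reaches everyone (king).
Kings: Quon, Kask, Ueda, Varga, Endo — 5.

5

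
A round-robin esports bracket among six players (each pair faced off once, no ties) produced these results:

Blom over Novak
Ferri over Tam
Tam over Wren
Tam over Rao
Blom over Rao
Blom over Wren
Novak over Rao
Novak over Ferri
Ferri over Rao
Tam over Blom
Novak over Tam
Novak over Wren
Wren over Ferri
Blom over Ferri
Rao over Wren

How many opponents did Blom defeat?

Blom's results: beat Wren, Rao, Ferri, Novak; lost to Tam.
That is 4 wins.

4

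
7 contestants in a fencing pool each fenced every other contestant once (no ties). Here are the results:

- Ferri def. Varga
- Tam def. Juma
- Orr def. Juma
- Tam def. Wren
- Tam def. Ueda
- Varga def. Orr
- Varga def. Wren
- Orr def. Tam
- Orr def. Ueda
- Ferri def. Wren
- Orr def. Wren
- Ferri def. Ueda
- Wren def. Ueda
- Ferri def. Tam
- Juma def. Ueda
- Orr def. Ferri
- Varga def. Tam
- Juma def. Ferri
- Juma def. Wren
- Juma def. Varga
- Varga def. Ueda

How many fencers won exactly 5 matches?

1

Win totals: Juma 4, Ueda 0, Wren 1, Tam 3, Orr 5, Varga 4, Ferri 4.
Exactly 5: Orr — 1 fencer.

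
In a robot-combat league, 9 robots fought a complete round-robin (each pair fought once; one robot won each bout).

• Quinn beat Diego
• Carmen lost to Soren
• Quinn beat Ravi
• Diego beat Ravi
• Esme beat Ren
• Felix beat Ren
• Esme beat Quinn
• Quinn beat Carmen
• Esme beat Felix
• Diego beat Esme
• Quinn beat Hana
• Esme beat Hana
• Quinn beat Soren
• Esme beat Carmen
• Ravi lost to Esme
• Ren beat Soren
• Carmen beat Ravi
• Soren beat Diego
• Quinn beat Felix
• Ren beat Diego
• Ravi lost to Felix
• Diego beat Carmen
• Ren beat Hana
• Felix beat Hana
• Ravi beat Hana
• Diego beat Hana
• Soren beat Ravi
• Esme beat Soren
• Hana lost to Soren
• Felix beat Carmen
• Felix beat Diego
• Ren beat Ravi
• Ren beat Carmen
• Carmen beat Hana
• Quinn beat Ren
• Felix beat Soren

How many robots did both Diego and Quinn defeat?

Diego beat: Esme, Ravi, Carmen, Hana.
Quinn beat: Felix, Soren, Ren, Ravi, Carmen, Diego, Hana.
Both beat: Ravi, Carmen, Hana — 3.

3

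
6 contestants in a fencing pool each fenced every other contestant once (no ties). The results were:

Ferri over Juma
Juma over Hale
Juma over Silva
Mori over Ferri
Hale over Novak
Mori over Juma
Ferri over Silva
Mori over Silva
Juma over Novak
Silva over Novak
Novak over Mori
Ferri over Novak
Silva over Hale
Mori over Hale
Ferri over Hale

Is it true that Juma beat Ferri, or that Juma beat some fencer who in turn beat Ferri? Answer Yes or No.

Juma did not beat Ferri directly.
Juma beat Novak, Silva, Hale, but each of them lost to Ferri. No two-step path.

No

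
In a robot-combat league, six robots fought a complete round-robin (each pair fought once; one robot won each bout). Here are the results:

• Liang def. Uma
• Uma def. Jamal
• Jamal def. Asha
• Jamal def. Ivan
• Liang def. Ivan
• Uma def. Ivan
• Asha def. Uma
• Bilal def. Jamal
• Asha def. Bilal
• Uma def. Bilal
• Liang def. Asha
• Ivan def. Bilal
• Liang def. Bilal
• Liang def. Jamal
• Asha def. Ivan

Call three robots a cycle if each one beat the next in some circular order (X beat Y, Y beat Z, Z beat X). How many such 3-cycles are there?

Win totals: Ivan 1, Jamal 2, Liang 5, Uma 3, Bilal 1, Asha 3.
A robot with w wins dominates both others in C(w,2) triples; summing gives 0 + 1 + 10 + 3 + 0 + 3 = 17 transitive triples.
Total triples C(6,3) = 20, so cyclic triples = 20 − 17 = 3.

3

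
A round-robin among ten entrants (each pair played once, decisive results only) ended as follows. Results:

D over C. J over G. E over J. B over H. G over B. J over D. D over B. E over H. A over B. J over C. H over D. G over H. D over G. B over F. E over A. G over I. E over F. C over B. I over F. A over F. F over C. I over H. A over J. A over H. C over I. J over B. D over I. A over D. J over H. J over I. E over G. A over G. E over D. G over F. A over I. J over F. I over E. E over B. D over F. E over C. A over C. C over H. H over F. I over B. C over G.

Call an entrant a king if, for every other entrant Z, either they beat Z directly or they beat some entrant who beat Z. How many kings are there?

A reaches everyone (king).
B cannot reach A, E, G, I, J in two steps.
C cannot reach A, J in two steps.
D cannot reach A, J in two steps.
E reaches everyone (king).
F cannot reach A, D, E, J in two steps.
G cannot reach A, J in two steps.
H cannot reach A, E, J in two steps.
I reaches everyone (king).
J cannot reach A in two steps.
Kings: A, E, I — 3.

3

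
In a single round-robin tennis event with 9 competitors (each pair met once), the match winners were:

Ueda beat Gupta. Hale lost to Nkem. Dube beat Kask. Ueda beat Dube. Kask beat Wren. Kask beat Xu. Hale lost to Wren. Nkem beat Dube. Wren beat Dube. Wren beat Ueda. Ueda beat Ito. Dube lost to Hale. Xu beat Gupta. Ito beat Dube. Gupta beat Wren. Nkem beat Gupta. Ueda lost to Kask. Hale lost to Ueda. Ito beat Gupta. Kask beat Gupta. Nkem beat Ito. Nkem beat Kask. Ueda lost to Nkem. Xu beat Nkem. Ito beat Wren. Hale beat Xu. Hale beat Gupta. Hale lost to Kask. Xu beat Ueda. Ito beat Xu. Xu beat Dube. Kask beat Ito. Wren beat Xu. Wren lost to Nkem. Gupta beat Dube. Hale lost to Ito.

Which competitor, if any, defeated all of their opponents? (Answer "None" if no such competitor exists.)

Highest win total is Nkem with 7 (out of 8 possible).
Nkem lost to Xu, so no competitor went undefeated.

None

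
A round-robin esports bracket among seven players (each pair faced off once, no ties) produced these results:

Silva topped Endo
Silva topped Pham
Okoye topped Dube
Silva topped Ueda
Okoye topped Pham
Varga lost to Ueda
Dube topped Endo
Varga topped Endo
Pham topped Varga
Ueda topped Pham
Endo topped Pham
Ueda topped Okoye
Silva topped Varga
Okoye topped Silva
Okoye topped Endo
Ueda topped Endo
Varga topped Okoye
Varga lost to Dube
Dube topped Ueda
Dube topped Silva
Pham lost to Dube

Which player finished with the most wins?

Dube

Win totals: Endo 1, Silva 4, Varga 2, Dube 5, Pham 1, Ueda 4, Okoye 4.
Dube leads with 5 wins (next highest: 4).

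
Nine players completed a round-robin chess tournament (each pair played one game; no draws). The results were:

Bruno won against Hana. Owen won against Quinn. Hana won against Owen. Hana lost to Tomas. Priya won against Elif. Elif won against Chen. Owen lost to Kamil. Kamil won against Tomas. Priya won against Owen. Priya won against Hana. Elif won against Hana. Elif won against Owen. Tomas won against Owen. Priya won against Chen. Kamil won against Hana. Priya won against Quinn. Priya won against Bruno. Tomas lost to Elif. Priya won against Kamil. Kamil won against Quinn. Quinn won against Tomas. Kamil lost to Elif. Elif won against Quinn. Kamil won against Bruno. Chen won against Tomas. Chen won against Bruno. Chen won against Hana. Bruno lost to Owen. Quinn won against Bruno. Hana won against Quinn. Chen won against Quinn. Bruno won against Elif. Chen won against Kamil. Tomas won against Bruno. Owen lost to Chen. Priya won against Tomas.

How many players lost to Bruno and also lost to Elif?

Bruno beat: Hana, Elif.
Elif beat: Owen, Quinn, Chen, Tomas, Kamil, Hana.
Both beat: Hana — 1.

1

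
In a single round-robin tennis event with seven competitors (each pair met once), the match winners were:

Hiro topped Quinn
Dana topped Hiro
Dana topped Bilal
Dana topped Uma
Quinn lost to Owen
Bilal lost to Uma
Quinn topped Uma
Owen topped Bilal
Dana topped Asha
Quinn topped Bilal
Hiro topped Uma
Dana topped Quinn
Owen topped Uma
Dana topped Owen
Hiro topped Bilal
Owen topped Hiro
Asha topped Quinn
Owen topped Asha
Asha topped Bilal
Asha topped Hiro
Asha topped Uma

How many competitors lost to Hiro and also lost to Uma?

1

Hiro beat: Bilal, Uma, Quinn.
Uma beat: Bilal.
Both beat: Bilal — 1.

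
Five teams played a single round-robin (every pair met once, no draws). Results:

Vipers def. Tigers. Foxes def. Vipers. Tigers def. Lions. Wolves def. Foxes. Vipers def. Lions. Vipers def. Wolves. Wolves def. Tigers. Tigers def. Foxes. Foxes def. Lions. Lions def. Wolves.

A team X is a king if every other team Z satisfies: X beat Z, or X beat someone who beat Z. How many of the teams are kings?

4

Tigers reaches everyone (king).
Vipers reaches everyone (king).
Foxes reaches everyone (king).
Lions cannot reach Vipers in two steps.
Wolves reaches everyone (king).
Kings: Tigers, Vipers, Foxes, Wolves — 4.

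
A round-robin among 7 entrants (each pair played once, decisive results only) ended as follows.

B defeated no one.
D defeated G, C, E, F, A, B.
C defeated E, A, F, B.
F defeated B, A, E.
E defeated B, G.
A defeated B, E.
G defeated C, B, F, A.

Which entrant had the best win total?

Win totals: A 2, B 0, C 4, D 6, E 2, F 3, G 4.
D leads with 6 wins (next highest: 4).

D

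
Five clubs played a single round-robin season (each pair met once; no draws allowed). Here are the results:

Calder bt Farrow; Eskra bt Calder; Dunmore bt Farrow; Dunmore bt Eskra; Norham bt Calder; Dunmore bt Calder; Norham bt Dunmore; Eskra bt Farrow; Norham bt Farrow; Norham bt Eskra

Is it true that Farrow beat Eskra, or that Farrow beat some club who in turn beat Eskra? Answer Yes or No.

Farrow did not beat Eskra directly.
Farrow beat no one, so there is no intermediate club.

No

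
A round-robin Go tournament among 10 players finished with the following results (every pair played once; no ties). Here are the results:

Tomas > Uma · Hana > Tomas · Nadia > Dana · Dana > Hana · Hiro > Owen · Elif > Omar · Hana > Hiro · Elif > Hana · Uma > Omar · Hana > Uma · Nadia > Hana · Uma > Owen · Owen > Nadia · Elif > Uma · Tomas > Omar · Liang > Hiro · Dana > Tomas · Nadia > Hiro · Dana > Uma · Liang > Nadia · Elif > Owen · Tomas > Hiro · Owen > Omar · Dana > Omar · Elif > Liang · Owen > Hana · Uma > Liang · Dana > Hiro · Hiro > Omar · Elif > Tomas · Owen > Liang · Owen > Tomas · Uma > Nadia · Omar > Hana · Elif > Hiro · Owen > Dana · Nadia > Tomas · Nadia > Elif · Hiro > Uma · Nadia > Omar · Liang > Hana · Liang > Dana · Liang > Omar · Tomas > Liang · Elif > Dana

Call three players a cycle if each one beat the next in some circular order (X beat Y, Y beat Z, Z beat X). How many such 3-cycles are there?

24

Win totals: Elif 8, Uma 4, Owen 6, Tomas 4, Liang 5, Nadia 6, Dana 5, Hana 3, Omar 1, Hiro 3.
A player with w wins dominates both others in C(w,2) triples; summing gives 28 + 6 + 15 + 6 + 10 + 15 + 10 + 3 + 0 + 3 = 96 transitive triples.
Total triples C(10,3) = 120, so cyclic triples = 120 − 96 = 24.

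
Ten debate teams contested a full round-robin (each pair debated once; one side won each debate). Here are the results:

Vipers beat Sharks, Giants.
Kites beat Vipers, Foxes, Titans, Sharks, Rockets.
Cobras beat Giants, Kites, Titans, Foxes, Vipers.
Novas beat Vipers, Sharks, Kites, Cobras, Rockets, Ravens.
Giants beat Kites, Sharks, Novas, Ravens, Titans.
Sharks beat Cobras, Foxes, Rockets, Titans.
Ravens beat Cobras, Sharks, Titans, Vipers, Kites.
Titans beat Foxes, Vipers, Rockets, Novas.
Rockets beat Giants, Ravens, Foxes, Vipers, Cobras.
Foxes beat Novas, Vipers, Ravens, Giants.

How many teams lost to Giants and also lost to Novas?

Giants beat: Titans, Kites, Sharks, Ravens, Novas.
Novas beat: Kites, Sharks, Ravens, Vipers, Rockets, Cobras.
Both beat: Kites, Sharks, Ravens — 3.

3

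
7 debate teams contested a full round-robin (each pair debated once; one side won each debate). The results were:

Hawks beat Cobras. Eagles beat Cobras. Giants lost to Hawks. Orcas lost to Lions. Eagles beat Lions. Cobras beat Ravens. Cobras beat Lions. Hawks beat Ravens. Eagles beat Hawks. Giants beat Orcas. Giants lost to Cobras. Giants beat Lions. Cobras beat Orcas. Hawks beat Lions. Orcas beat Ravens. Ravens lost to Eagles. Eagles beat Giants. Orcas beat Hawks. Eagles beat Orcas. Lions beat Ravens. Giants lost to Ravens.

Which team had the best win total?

Eagles

Win totals: Orcas 2, Hawks 4, Eagles 6, Lions 2, Cobras 4, Ravens 1, Giants 2.
Eagles leads with 6 wins (next highest: 4).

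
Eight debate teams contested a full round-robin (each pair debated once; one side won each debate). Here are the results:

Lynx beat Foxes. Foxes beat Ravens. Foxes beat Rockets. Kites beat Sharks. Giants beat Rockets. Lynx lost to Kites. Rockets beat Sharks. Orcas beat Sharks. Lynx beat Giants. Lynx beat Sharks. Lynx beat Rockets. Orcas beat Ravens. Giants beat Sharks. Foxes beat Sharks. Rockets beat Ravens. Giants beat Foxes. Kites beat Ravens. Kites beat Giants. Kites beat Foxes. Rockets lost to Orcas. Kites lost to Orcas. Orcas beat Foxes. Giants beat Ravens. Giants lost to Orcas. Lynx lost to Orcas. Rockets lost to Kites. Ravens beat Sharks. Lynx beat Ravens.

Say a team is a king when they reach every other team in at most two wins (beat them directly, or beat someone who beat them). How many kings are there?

1

Sharks cannot reach Orcas, Lynx, Foxes, Kites, Ravens, Rockets, Giants in two steps.
Orcas reaches everyone (king).
Lynx cannot reach Orcas, Kites in two steps.
Foxes cannot reach Orcas, Lynx, Kites, Giants in two steps.
Kites cannot reach Orcas in two steps.
Ravens cannot reach Orcas, Lynx, Foxes, Kites, Rockets, Giants in two steps.
Rockets cannot reach Orcas, Lynx, Foxes, Kites, Giants in two steps.
Giants cannot reach Orcas, Lynx, Kites in two steps.
Kings: Orcas — 1.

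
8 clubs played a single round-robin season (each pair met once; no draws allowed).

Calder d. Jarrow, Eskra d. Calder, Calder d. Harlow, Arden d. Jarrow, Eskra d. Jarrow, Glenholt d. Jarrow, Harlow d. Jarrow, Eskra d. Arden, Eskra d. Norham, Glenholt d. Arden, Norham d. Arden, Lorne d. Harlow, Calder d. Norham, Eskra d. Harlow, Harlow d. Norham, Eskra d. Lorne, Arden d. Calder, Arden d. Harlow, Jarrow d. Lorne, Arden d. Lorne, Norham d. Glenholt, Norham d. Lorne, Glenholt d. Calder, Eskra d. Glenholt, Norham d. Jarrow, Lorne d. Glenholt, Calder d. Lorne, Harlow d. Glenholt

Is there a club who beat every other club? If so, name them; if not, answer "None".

Eskra

Eskra has 7 wins out of 7 opponents — a perfect record.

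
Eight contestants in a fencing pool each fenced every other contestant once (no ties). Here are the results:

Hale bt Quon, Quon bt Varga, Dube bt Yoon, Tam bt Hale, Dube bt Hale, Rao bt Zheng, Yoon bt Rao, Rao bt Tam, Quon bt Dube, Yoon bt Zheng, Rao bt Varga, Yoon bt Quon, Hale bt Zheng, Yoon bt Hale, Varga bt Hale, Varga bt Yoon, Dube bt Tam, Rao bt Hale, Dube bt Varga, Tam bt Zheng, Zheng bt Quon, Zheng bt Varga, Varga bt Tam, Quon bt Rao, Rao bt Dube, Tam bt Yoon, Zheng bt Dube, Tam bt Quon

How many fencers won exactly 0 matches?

0

Win totals: Quon 3, Varga 3, Hale 2, Zheng 3, Rao 5, Yoon 4, Dube 4, Tam 4.
No fencer has exactly 0 wins.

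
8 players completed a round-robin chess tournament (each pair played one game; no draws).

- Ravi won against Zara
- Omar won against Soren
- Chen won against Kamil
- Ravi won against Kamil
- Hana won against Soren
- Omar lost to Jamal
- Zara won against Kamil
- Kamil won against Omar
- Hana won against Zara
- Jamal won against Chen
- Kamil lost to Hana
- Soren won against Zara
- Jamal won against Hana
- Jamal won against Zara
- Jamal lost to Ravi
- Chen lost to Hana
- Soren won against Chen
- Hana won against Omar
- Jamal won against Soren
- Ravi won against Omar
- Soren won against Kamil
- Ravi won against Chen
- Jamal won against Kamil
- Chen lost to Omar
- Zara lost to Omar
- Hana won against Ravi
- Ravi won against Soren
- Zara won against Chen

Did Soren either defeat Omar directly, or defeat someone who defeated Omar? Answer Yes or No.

Soren did not beat Omar directly.
Soren beat Chen, Kamil, Zara. Of those, Kamil beat Omar.

Yes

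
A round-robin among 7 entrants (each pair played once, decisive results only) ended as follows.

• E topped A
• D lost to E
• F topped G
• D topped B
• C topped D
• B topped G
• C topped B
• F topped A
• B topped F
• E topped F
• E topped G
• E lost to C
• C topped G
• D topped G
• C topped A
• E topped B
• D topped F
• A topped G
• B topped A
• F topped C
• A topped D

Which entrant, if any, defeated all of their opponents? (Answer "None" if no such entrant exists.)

Highest win total is E with 5 (out of 6 possible).
E lost to C, so no entrant went undefeated.

None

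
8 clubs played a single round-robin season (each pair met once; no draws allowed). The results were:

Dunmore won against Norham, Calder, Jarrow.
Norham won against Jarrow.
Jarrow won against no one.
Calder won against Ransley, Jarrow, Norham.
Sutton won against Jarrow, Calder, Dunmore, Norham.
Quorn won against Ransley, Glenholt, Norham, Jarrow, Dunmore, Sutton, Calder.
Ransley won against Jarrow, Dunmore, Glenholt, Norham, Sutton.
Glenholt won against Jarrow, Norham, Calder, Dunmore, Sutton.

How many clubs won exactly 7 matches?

1

Win totals: Dunmore 3, Quorn 7, Ransley 5, Norham 1, Glenholt 5, Jarrow 0, Sutton 4, Calder 3.
Exactly 7: Quorn — 1 club.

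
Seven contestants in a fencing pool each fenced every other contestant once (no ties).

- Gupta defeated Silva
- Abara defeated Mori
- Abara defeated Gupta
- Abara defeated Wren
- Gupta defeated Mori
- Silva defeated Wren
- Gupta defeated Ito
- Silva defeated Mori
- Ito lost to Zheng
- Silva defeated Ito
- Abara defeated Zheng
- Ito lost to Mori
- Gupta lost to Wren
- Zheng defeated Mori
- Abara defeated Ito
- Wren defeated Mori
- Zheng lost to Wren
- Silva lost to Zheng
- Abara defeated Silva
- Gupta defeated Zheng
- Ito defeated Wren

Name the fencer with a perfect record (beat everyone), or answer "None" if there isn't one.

Abara

Abara has 6 wins out of 6 opponents — a perfect record.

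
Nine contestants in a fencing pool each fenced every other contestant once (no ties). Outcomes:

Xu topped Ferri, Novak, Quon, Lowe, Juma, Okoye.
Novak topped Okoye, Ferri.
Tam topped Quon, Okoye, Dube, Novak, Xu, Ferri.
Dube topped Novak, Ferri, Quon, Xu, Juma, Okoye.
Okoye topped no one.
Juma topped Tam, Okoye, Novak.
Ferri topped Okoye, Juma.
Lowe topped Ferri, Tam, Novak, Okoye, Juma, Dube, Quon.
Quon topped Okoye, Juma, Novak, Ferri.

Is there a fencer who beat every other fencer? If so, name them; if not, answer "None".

None

Highest win total is Lowe with 7 (out of 8 possible).
Lowe lost to Xu, so no fencer went undefeated.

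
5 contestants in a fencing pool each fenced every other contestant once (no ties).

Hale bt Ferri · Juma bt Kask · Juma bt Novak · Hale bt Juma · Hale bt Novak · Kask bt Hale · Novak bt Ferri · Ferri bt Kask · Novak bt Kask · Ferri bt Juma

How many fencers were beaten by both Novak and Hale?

Novak beat: Kask, Ferri.
Hale beat: Novak, Juma, Ferri.
Both beat: Ferri — 1.

1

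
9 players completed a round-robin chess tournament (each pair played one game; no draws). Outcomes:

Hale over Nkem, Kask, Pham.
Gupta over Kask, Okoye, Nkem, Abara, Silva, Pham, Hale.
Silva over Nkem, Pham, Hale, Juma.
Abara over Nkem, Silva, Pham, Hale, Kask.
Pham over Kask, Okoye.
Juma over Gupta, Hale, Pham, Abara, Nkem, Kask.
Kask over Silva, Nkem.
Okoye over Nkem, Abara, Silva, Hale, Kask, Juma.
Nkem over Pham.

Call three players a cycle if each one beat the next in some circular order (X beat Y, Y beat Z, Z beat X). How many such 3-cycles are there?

12

Win totals: Gupta 7, Kask 2, Nkem 1, Pham 2, Juma 6, Silva 4, Okoye 6, Hale 3, Abara 5.
A player with w wins dominates both others in C(w,2) triples; summing gives 21 + 1 + 0 + 1 + 15 + 6 + 15 + 3 + 10 = 72 transitive triples.
Total triples C(9,3) = 84, so cyclic triples = 84 − 72 = 12.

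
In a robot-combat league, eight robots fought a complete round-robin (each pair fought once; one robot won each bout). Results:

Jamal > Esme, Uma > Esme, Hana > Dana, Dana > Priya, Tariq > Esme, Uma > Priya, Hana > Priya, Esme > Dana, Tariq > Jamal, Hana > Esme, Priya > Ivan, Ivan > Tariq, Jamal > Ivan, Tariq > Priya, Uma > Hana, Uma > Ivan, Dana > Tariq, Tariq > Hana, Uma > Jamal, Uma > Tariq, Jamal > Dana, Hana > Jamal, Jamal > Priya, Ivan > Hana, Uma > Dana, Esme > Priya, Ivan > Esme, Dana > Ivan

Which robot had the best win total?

Uma

Win totals: Esme 2, Ivan 3, Dana 3, Uma 7, Jamal 4, Priya 1, Tariq 4, Hana 4.
Uma leads with 7 wins (next highest: 4).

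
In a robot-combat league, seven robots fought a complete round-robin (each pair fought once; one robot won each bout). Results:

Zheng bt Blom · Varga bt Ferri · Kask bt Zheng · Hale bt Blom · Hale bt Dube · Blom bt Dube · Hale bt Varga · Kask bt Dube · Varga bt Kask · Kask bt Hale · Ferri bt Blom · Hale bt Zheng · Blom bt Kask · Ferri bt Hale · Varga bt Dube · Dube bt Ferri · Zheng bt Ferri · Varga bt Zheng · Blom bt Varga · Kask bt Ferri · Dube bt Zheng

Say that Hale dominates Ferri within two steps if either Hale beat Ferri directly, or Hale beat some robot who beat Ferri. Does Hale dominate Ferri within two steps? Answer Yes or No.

Yes

Hale did not beat Ferri directly.
Hale beat Blom, Varga, Zheng, Dube. Of those, Varga beat Ferri.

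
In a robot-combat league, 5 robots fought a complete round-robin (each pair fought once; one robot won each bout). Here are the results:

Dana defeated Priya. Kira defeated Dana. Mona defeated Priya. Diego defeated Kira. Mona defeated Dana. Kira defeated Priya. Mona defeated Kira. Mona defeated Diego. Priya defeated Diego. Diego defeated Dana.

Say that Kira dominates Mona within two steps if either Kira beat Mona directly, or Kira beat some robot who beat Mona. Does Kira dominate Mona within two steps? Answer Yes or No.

No

Kira did not beat Mona directly.
Kira beat Priya, Dana, but each of them lost to Mona. No two-step path.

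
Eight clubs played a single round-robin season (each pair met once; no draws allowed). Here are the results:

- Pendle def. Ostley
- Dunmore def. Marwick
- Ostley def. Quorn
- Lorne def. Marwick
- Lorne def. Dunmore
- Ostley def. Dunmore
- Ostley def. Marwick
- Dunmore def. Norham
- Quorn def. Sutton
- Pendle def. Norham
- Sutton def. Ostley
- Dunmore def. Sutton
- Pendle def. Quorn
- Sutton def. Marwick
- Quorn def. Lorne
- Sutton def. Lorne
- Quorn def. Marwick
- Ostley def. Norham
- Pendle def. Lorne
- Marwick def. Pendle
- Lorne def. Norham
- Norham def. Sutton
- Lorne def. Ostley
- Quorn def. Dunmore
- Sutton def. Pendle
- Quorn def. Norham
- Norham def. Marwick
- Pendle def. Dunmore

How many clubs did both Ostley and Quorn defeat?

Ostley beat: Marwick, Dunmore, Quorn, Norham.
Quorn beat: Marwick, Dunmore, Lorne, Norham, Sutton.
Both beat: Marwick, Dunmore, Norham — 3.

3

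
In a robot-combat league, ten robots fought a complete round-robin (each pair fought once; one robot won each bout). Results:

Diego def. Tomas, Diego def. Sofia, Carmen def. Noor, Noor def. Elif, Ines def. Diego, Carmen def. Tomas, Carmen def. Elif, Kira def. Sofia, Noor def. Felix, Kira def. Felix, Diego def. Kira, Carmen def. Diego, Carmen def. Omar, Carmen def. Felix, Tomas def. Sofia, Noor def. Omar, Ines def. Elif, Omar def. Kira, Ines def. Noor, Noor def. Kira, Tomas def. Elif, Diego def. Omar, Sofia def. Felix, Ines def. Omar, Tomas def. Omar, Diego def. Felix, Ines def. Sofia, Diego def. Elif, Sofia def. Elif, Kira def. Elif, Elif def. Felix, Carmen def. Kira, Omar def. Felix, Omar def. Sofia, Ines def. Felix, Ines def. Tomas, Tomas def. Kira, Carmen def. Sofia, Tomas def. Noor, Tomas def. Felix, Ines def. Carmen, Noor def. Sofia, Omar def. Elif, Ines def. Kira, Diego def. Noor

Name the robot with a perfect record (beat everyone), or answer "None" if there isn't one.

Ines

Ines has 9 wins out of 9 opponents — a perfect record.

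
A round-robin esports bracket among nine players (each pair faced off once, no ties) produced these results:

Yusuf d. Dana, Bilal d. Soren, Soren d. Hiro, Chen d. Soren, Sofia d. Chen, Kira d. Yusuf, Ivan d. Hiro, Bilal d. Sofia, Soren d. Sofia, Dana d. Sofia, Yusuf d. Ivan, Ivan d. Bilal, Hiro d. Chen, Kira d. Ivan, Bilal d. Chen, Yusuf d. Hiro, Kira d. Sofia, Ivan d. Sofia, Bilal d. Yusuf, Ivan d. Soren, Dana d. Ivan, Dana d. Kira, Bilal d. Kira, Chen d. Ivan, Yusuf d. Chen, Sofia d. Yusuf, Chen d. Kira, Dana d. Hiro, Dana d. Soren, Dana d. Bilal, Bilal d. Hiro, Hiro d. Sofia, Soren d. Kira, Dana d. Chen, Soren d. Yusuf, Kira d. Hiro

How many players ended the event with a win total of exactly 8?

Win totals: Ivan 4, Kira 4, Soren 4, Sofia 2, Hiro 2, Yusuf 4, Chen 3, Dana 7, Bilal 6.
No player has exactly 8 wins.

0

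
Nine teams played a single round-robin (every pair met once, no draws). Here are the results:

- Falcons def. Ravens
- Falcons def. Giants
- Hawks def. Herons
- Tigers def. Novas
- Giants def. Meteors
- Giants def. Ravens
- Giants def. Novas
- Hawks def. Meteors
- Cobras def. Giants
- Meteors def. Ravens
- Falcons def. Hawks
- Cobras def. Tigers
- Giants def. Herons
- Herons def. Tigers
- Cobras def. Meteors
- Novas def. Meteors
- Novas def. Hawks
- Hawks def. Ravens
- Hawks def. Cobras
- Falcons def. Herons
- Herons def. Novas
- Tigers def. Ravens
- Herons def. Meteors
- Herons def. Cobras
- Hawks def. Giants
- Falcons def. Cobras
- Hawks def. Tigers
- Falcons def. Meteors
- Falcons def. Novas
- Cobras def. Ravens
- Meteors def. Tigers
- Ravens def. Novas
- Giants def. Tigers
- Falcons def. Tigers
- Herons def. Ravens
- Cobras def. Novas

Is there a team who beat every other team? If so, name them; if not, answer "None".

Falcons has 8 wins out of 8 opponents — a perfect record.

Falcons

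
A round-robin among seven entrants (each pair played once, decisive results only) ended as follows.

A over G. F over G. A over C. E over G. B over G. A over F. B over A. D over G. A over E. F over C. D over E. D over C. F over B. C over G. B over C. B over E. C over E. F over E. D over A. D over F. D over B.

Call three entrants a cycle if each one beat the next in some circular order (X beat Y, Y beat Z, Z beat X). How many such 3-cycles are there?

Win totals: A 4, B 4, C 2, D 6, E 1, F 4, G 0.
An entrant with w wins dominates both others in C(w,2) triples; summing gives 6 + 6 + 1 + 15 + 0 + 6 + 0 = 34 transitive triples.
Total triples C(7,3) = 35, so cyclic triples = 35 − 34 = 1.

1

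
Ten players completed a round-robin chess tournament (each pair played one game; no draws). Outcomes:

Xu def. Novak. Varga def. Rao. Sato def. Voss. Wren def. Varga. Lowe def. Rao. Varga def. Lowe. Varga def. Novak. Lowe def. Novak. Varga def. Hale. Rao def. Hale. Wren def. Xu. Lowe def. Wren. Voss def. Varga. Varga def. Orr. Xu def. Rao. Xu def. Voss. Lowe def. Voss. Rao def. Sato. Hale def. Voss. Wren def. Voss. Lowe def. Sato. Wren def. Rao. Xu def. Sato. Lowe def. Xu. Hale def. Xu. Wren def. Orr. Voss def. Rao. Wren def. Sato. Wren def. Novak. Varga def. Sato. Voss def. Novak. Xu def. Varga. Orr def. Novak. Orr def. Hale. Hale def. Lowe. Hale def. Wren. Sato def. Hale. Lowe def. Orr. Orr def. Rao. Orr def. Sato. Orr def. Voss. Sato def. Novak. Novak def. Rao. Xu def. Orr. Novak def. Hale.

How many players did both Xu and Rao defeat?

1

Xu beat: Sato, Rao, Varga, Voss, Orr, Novak.
Rao beat: Sato, Hale.
Both beat: Sato — 1.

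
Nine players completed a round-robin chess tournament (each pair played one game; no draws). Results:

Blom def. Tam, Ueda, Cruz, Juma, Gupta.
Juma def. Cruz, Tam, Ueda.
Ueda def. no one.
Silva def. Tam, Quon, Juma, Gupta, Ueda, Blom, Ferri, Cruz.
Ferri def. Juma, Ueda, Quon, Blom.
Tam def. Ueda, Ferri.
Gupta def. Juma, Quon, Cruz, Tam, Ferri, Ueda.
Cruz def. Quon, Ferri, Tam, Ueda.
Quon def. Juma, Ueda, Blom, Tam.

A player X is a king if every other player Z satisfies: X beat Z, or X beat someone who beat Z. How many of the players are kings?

Tam cannot reach Cruz, Silva, Gupta in two steps.
Cruz cannot reach Silva, Gupta in two steps.
Silva reaches everyone (king).
Quon cannot reach Silva in two steps.
Gupta cannot reach Silva in two steps.
Blom cannot reach Silva in two steps.
Juma cannot reach Silva, Gupta, Blom in two steps.
Ferri cannot reach Silva in two steps.
Ueda cannot reach Tam, Cruz, Silva, Quon, Gupta, Blom, Juma, Ferri in two steps.
Kings: Silva — 1.

1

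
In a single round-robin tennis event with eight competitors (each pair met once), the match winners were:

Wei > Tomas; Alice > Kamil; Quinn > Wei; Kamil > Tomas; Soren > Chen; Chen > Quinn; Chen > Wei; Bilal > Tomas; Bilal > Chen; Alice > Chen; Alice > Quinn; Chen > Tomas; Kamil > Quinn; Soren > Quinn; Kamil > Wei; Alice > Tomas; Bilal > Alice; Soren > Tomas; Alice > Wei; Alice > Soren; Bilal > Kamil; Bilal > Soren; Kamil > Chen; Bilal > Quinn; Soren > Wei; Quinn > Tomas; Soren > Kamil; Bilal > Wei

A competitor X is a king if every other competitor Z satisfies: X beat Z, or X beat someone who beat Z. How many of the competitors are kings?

1

Bilal reaches everyone (king).
Tomas cannot reach Bilal, Kamil, Chen, Quinn, Wei, Alice, Soren in two steps.
Kamil cannot reach Bilal, Alice, Soren in two steps.
Chen cannot reach Bilal, Kamil, Alice, Soren in two steps.
Quinn cannot reach Bilal, Kamil, Chen, Alice, Soren in two steps.
Wei cannot reach Bilal, Kamil, Chen, Quinn, Alice, Soren in two steps.
Alice cannot reach Bilal in two steps.
Soren cannot reach Bilal, Alice in two steps.
Kings: Bilal — 1.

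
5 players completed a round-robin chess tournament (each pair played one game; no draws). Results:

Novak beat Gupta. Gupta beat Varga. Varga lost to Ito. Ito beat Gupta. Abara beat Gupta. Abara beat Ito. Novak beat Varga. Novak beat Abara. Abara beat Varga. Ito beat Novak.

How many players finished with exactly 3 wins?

Win totals: Ito 3, Novak 3, Gupta 1, Abara 3, Varga 0.
Exactly 3: Ito, Novak, Abara — 3 players.

3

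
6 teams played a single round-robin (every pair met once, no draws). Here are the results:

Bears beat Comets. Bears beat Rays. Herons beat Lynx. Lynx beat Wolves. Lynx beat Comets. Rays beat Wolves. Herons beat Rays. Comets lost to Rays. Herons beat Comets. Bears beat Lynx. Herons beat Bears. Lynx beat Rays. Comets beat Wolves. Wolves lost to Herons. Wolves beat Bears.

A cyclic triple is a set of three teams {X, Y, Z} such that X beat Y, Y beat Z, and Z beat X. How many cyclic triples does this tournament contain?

Win totals: Bears 3, Rays 2, Lynx 3, Herons 5, Wolves 1, Comets 1.
A team with w wins dominates both others in C(w,2) triples; summing gives 3 + 1 + 3 + 10 + 0 + 0 = 17 transitive triples.
Total triples C(6,3) = 20, so cyclic triples = 20 − 17 = 3.

3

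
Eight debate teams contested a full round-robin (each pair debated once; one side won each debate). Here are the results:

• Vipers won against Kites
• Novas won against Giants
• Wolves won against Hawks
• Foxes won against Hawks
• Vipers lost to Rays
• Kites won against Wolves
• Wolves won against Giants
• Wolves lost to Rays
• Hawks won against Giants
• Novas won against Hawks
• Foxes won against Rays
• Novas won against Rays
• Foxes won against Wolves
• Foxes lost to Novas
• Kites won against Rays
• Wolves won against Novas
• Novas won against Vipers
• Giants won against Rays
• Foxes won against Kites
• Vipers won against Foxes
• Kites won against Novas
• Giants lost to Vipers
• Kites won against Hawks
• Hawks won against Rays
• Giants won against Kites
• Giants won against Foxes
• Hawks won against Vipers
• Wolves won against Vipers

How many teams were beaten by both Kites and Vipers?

0

Kites beat: Hawks, Novas, Rays, Wolves.
Vipers beat: Giants, Kites, Foxes.
No one was beaten by both.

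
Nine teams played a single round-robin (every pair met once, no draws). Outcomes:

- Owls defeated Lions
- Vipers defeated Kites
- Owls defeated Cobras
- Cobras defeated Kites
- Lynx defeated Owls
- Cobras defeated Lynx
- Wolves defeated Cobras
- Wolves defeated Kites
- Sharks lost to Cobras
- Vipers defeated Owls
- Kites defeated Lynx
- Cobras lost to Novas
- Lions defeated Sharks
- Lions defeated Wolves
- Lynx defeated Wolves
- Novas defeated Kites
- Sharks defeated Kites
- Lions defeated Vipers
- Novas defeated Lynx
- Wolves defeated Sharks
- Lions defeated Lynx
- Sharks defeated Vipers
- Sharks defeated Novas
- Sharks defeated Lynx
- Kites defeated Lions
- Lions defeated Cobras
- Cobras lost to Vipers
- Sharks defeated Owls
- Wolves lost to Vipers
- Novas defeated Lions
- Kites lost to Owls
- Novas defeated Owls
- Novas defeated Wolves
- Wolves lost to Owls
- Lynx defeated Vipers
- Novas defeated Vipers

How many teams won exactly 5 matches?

Win totals: Lynx 3, Sharks 5, Cobras 3, Novas 7, Lions 5, Owls 4, Vipers 4, Kites 2, Wolves 3.
Exactly 5: Sharks, Lions — 2 teams.

2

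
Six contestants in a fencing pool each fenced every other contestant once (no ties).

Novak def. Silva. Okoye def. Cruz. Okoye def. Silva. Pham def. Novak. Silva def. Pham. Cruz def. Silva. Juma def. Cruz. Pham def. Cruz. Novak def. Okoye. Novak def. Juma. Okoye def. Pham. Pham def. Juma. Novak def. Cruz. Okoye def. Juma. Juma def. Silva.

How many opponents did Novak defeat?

Novak's results: beat Cruz, Okoye, Juma, Silva; lost to Pham.
That is 4 wins.

4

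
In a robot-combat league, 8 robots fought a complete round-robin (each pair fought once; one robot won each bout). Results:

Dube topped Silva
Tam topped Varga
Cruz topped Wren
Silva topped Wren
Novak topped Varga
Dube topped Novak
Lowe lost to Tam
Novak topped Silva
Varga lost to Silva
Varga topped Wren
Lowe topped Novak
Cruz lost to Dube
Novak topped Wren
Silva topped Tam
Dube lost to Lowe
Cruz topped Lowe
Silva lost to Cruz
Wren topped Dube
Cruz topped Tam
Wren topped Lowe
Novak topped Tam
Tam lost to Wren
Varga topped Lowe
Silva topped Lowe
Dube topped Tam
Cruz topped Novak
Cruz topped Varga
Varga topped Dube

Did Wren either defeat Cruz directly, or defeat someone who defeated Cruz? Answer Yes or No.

Yes

Wren did not beat Cruz directly.
Wren beat Dube, Tam, Lowe. Of those, Dube beat Cruz.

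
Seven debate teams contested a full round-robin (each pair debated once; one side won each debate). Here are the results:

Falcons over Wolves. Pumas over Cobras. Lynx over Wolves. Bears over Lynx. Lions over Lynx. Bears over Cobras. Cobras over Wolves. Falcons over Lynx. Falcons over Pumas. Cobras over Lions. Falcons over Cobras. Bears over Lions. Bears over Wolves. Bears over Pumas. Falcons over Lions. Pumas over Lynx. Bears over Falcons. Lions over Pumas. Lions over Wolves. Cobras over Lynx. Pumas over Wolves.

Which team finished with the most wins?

Win totals: Lynx 1, Lions 3, Cobras 3, Pumas 3, Bears 6, Falcons 5, Wolves 0.
Bears leads with 6 wins (next highest: 5).

Bears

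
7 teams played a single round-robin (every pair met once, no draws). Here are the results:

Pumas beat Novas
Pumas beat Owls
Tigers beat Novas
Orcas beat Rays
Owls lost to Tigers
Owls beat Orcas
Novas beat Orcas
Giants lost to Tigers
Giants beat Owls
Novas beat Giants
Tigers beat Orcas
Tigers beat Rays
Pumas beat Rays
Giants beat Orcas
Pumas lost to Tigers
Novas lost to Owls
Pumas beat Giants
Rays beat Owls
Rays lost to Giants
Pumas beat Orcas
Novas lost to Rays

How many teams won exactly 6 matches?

Win totals: Novas 2, Orcas 1, Rays 2, Owls 2, Pumas 5, Tigers 6, Giants 3.
Exactly 6: Tigers — 1 team.

1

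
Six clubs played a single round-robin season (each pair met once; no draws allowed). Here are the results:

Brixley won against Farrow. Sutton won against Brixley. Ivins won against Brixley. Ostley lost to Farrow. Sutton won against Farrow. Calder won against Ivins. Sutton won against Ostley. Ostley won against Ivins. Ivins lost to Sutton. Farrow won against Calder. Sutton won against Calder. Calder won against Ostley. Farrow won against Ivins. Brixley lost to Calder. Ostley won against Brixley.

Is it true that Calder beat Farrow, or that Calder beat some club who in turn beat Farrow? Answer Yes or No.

Yes

Calder did not beat Farrow directly.
Calder beat Ostley, Brixley, Ivins. Of those, Brixley beat Farrow.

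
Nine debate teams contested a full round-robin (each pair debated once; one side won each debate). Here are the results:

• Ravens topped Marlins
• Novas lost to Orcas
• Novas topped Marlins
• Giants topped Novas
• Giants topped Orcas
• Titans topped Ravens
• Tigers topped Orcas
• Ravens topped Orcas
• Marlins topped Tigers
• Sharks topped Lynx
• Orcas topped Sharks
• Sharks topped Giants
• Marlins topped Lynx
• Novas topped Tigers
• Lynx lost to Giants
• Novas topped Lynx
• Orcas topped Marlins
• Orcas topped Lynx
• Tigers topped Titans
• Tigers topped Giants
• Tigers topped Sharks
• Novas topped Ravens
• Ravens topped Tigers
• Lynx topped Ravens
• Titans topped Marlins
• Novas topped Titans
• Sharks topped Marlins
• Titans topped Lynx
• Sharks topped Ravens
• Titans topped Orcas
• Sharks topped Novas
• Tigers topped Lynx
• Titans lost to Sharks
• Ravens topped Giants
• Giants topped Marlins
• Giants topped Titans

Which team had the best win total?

Sharks

Win totals: Giants 5, Tigers 5, Novas 5, Marlins 2, Titans 4, Ravens 4, Orcas 4, Sharks 6, Lynx 1.
Sharks leads with 6 wins (next highest: 5).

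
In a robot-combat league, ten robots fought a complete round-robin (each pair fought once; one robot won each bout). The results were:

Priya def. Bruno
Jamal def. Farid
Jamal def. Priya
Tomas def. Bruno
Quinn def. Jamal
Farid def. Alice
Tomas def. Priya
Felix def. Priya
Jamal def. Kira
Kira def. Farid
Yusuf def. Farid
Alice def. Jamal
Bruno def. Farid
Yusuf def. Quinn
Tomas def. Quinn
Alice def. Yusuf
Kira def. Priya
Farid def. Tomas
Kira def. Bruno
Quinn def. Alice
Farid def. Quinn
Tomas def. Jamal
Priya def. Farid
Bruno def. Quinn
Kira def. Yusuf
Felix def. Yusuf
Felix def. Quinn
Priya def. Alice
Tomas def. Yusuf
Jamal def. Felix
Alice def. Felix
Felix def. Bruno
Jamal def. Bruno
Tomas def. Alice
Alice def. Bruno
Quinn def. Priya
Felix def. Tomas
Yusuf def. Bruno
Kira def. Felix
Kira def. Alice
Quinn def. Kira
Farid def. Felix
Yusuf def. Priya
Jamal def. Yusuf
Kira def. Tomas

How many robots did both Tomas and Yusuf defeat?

3

Tomas beat: Alice, Yusuf, Priya, Quinn, Bruno, Jamal.
Yusuf beat: Priya, Quinn, Bruno, Farid.
Both beat: Priya, Quinn, Bruno — 3.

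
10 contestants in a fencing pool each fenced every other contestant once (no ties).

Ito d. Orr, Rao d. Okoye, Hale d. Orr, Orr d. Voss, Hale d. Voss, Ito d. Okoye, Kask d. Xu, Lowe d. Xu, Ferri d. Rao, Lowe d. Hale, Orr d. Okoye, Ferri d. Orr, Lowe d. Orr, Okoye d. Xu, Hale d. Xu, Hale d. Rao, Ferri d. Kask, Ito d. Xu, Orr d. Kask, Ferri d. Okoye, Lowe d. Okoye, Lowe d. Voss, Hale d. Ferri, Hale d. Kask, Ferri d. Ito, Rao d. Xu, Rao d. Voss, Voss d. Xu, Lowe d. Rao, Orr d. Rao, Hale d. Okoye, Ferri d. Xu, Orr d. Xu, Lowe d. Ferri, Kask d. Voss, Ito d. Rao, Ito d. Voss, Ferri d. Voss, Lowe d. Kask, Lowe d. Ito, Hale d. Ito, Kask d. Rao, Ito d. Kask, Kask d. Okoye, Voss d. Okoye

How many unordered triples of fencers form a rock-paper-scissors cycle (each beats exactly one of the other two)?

Win totals: Ito 6, Orr 5, Hale 8, Rao 3, Xu 0, Voss 2, Ferri 7, Lowe 9, Kask 4, Okoye 1.
A fencer with w wins dominates both others in C(w,2) triples; summing gives 15 + 10 + 28 + 3 + 0 + 1 + 21 + 36 + 6 + 0 = 120 transitive triples.
Total triples C(10,3) = 120, so cyclic triples = 120 − 120 = 0.

0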